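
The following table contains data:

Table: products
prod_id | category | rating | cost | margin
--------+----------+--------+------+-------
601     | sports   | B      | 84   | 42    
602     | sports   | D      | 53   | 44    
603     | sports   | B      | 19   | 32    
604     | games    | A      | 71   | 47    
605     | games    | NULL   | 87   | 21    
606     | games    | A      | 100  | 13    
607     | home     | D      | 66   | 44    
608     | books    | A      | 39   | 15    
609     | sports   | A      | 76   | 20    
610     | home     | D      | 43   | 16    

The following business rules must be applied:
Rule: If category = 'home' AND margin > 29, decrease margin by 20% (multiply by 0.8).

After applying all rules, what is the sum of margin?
285.2

Step 1: Find records where category = 'home' AND margin > 29
Step 2: 1 records match, summing to 44
Step 3: After multiplier: 44 × 0.8 = 35.2
Step 4: Unaffected records sum: 250
Step 5: Final sum = 35.2 + 250 = 285.2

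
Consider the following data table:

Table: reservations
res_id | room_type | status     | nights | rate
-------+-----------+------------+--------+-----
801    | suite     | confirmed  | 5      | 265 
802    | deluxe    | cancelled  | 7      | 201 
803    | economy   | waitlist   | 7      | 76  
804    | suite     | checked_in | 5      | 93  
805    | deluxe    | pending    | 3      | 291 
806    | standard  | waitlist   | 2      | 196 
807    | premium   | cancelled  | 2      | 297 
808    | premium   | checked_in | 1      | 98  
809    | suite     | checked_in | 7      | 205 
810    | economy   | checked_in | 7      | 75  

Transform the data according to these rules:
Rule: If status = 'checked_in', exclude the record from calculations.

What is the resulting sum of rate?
1326

Step 1: Identify records where status = 'checked_in'
Step 2: The excluded records sum to 471
Step 3: Original total rate = 1797
Step 4: Remaining total = 1797 - 471 = 1326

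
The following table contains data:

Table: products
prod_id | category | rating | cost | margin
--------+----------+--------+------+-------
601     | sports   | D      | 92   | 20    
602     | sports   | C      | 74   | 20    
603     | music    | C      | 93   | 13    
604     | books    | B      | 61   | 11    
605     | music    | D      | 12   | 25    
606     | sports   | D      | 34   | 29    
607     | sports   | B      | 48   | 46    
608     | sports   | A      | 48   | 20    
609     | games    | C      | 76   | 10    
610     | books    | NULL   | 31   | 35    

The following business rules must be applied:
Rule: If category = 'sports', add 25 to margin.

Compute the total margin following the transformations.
354

Step 1: Count records where category = 'sports': 5
Step 2: Total bonus added: 5 × 25 = 125
Step 3: Original sum of margin: 229
Step 4: Final sum = 229 + 125 = 354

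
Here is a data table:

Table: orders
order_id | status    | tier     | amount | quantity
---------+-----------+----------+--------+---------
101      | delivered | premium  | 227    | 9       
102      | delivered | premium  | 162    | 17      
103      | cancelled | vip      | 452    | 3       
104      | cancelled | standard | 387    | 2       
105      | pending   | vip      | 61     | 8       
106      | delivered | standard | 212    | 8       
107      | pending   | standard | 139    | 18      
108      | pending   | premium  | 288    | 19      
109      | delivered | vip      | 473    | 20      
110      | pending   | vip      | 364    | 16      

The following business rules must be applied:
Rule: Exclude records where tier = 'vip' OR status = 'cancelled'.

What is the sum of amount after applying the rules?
1028

Step 1: Find records where tier = 'vip' OR status = 'cancelled'
Step 2: 5 records match, summing to 1737
Step 3: Original sum: 2765
Step 4: Remaining sum = 2765 - 1737 = 1028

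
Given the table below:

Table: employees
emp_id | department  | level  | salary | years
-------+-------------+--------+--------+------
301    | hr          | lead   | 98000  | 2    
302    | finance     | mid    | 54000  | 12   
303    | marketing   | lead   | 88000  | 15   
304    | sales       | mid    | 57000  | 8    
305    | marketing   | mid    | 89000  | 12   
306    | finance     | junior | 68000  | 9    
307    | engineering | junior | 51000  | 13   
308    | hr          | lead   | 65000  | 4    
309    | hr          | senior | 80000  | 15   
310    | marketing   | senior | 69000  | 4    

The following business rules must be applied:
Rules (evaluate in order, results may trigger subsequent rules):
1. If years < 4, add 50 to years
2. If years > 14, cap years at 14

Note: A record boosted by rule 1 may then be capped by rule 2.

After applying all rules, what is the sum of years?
104

Step 1: Apply rule 1 to records with years < 4
  - 1 records get bonus of 50
  - Of these, 1 records then exceed 14 and get capped
Step 2: Apply rule 2 to records with years > 14
  - 2 records (original) are capped
Step 3: Calculate final sum = 104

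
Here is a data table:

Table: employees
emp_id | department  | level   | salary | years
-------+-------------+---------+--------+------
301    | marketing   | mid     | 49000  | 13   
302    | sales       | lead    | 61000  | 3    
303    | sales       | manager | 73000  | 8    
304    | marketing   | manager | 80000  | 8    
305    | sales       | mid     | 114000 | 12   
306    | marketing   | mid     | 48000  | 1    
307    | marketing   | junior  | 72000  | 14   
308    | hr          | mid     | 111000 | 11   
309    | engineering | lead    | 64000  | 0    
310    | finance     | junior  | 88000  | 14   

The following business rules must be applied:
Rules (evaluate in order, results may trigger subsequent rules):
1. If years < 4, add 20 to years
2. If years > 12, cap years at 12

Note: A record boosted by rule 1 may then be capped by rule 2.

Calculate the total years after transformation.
111

Step 1: Apply rule 1 to records with years < 4
  - 3 records get bonus of 20
  - Of these, 3 records then exceed 12 and get capped
Step 2: Apply rule 2 to records with years > 12
  - 3 records (original) are capped
Step 3: Calculate final sum = 111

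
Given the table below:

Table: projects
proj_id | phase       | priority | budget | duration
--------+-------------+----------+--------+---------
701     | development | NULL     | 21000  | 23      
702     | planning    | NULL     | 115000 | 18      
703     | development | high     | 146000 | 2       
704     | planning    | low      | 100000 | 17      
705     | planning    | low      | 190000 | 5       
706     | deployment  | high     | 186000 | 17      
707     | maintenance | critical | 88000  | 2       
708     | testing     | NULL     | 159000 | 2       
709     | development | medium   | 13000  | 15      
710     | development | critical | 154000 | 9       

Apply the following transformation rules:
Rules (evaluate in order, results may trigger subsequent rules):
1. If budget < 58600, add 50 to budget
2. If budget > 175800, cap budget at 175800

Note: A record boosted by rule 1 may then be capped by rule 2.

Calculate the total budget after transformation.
1147700

Step 1: Apply rule 1 to records with budget < 58600
  - 2 records get bonus of 50
  - Of these, 0 records then exceed 175800 and get capped
Step 2: Apply rule 2 to records with budget > 175800
  - 2 records (original) are capped
Step 3: Calculate final sum = 1147700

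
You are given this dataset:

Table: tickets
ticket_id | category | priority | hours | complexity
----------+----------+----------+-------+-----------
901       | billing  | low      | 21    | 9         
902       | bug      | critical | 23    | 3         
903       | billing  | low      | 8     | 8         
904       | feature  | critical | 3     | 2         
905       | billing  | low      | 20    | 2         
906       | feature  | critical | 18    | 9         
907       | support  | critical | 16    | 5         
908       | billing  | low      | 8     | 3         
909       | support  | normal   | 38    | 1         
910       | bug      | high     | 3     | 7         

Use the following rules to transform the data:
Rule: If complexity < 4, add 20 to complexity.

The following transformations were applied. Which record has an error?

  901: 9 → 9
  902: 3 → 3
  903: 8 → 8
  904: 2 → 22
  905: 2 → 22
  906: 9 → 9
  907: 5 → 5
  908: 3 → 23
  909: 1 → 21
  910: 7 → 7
Record 902 has an error. The correct transformed value should be 23, not 3.

Step 1: Check each record against the rule
Step 2: Record 902 has complexity = 3
Step 3: Since 3 < 4, the bonus should have been applied
Step 4: Correct value = 23, but claimed value = 3
Conclusion: Record 902 has the error.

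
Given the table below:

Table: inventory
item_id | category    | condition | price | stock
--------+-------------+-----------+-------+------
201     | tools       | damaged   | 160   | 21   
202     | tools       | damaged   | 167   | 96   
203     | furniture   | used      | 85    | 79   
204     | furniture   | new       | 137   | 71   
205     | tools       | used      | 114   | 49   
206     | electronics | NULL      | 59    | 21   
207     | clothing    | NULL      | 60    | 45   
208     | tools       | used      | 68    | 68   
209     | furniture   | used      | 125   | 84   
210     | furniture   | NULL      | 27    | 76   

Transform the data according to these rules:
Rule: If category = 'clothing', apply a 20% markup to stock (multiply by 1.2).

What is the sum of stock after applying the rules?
619.0

Step 1: Records with category = 'clothing' have total stock = 45
Step 2: Apply multiplier: 45 × 1.2 = 54.0
Step 3: Other records total: 565
Step 4: Final sum = 54.0 + 565 = 619.0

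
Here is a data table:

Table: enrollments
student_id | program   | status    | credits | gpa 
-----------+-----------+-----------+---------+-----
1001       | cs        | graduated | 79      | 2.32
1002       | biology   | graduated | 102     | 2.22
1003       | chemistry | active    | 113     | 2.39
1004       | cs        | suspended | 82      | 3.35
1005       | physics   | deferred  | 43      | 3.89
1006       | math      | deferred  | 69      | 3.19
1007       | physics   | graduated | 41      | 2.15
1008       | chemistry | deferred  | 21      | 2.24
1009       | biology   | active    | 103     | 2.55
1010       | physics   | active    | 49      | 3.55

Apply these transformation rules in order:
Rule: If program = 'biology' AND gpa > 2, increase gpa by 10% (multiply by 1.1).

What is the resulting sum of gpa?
28.33

Step 1: Find records where program = 'biology' AND gpa > 2
Step 2: 2 records match, summing to 4.77
Step 3: After multiplier: 4.77 × 1.1 = 5.25
Step 4: Unaffected records sum: 23.08
Step 5: Final sum = 5.25 + 23.08 = 28.33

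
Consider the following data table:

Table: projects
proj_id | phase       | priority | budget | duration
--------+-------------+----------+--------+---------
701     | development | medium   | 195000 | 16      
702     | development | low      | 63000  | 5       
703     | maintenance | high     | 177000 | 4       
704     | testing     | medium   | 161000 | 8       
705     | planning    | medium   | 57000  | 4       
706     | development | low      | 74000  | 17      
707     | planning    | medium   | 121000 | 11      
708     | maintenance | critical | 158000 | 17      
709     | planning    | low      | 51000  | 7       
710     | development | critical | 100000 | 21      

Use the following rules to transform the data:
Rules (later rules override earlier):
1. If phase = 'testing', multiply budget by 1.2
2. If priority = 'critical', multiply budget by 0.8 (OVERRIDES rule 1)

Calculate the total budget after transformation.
1137600.0

Step 1: Rule 2 takes priority for records with priority = 'critical'
  - 2 records: 258000 × 0.8 = 206400.0
Step 2: Rule 1 applies to remaining records with phase = 'testing'
  - 1 records: 161000 × 1.2 = 193200.0
Step 3: Other records unchanged: 738000
Step 4: Final sum = 206400.0 + 193200.0 + 738000 = 1137600.0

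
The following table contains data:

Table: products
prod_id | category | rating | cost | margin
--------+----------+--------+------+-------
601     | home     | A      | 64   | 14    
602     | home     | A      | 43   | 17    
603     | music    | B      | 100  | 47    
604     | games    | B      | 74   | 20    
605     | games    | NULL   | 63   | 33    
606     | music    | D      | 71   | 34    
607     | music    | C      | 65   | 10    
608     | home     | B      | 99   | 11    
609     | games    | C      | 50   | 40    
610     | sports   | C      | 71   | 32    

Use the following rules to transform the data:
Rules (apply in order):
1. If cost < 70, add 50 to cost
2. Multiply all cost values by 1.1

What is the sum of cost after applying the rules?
1045.0

Step 1: Apply Rule 1 - Add 50 to records with cost < 70
  - 5 records affected: 285 + (5 × 50) = 535
  - Unaffected records: 415
  - Sum after Rule 1: 950
Step 2: Apply Rule 2 - Multiply all by 1.1
  - 950 × 1.1 = 1045.0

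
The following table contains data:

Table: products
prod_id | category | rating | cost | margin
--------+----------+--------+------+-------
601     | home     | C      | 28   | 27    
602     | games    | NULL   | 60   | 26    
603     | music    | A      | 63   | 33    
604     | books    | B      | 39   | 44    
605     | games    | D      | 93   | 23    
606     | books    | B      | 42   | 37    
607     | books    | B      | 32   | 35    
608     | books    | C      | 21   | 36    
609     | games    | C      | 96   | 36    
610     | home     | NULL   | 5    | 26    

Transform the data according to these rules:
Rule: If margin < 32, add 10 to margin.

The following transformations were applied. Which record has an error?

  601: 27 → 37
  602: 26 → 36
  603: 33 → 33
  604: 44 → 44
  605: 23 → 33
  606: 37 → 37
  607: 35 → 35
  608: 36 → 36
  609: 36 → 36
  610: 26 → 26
Record 610 has an error. The correct transformed value should be 36, not 26.

Step 1: Check each record against the rule
Step 2: Record 610 has margin = 26
Step 3: Since 26 < 32, the bonus should have been applied
Step 4: Correct value = 36, but claimed value = 26
Conclusion: Record 610 has the error.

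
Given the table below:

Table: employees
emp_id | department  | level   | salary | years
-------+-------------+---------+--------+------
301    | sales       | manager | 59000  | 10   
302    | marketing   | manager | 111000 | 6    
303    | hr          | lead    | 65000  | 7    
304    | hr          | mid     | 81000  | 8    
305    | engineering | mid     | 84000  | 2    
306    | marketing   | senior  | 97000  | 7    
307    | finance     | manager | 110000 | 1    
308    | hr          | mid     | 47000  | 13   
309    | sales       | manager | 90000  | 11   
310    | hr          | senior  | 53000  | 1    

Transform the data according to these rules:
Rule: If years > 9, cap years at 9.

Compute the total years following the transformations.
59

Step 1: 3 records have years > 9
Step 2: These records originally summed to 34
Step 3: After capping: 3 × 9 = 27
Step 4: Unaffected records sum: 32
Step 5: Final sum = 27 + 32 = 59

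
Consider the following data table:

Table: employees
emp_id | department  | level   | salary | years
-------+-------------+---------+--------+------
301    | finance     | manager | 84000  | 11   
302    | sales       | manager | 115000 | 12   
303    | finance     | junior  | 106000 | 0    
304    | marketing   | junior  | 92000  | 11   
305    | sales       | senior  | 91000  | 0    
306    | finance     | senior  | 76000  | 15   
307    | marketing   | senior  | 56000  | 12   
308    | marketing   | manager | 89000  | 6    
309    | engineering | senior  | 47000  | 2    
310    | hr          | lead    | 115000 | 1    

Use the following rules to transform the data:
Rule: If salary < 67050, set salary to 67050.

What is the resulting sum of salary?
902100

Step 1: 2 records have salary < 67050
Step 2: These records originally summed to 103000
Step 3: After setting to minimum: 2 × 67050 = 134100
Step 4: Unaffected records sum: 768000
Step 5: Final sum = 134100 + 768000 = 902100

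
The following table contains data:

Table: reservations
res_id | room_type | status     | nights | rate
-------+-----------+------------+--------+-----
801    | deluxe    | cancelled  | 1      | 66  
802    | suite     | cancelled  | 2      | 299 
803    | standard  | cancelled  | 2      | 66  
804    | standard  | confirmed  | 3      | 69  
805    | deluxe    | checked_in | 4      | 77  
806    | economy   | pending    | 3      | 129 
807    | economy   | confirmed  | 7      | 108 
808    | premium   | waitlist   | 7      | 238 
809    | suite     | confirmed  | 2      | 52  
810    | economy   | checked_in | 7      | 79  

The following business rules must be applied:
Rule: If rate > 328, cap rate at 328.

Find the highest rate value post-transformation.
299

Step 1: Original maximum rate = 299
Step 2: Check cap of 328 against maximum
Step 3: No records exceed the cap (max 299 <= cap 328), so no capping applies
Step 4: Maximum after transformation = 299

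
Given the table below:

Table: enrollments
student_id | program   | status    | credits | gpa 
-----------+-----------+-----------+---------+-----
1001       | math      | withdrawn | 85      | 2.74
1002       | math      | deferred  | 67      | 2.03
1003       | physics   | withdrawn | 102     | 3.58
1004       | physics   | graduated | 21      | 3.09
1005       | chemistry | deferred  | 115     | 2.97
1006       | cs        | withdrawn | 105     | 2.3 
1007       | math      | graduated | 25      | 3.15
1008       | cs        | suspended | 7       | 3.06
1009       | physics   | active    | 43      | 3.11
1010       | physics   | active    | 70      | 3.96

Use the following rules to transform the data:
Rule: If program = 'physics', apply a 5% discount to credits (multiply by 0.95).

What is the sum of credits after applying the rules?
628.2

Step 1: Records with program = 'physics' have total credits = 236
Step 2: Apply multiplier: 236 × 0.95 = 224.2
Step 3: Other records total: 404
Step 4: Final sum = 224.2 + 404 = 628.2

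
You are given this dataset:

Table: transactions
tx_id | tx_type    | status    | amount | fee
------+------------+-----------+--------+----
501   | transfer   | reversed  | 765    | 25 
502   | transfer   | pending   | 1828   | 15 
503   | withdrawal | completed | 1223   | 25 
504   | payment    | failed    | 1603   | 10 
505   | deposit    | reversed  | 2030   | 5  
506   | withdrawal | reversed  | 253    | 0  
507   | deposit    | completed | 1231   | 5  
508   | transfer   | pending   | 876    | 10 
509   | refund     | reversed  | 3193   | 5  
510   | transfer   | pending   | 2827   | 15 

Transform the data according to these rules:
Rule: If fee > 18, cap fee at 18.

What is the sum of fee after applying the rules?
101

Step 1: 2 records have fee > 18
Step 2: These records originally summed to 50
Step 3: After capping: 2 × 18 = 36
Step 4: Unaffected records sum: 65
Step 5: Final sum = 36 + 65 = 101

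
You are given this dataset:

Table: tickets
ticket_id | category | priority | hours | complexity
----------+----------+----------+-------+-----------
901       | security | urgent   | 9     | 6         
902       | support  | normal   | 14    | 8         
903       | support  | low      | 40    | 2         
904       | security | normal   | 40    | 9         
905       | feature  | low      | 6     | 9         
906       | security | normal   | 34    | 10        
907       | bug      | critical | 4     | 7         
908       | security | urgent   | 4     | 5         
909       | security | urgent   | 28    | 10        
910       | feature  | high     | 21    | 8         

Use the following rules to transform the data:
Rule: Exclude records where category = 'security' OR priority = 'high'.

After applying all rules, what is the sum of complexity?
26

Step 1: Find records where category = 'security' OR priority = 'high'
Step 2: 6 records match, summing to 48
Step 3: Original sum: 74
Step 4: Remaining sum = 74 - 48 = 26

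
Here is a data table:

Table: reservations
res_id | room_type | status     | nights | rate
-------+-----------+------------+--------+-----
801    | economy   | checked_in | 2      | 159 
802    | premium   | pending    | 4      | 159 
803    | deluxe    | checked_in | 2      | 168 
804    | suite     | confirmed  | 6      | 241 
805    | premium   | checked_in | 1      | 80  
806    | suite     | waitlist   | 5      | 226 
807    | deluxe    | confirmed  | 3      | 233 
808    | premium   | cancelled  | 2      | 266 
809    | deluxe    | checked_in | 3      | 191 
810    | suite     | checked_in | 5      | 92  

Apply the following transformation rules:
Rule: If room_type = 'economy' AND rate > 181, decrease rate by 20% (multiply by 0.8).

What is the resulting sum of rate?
1815

Step 1: Find records where room_type = 'economy' AND rate > 181
Step 2: 0 records match, summing to 0
Step 3: After multiplier: 0 × 0.8 = 0.0
Step 4: Unaffected records sum: 1815
Step 5: Final sum = 0.0 + 1815 = 1815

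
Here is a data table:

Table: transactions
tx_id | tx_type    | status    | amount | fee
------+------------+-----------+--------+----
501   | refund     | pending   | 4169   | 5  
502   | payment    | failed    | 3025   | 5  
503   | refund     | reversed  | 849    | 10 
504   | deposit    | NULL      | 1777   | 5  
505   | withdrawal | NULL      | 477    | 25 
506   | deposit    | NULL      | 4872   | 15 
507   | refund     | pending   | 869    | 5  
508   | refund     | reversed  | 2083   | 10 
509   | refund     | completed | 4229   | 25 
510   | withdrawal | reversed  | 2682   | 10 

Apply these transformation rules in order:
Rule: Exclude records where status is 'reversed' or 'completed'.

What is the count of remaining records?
6

Step 1: Count records to exclude
  - 3 (reversed) + 1 (completed) = 4 records
Step 2: Total records: 10
Step 3: Remaining = 10 - 4 = 6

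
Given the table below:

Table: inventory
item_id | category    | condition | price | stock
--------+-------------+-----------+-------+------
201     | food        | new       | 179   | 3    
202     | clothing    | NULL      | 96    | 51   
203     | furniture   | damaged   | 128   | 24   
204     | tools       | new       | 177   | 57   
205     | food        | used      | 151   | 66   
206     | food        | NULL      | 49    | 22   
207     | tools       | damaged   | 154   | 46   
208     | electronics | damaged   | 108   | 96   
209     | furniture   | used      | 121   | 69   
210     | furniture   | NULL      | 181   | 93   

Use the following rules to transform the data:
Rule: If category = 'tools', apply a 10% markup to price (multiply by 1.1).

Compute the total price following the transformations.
1377.1

Step 1: Records with category = 'tools' have total price = 331
Step 2: Apply multiplier: 331 × 1.1 = 364.1
Step 3: Other records total: 1013
Step 4: Final sum = 364.1 + 1013 = 1377.1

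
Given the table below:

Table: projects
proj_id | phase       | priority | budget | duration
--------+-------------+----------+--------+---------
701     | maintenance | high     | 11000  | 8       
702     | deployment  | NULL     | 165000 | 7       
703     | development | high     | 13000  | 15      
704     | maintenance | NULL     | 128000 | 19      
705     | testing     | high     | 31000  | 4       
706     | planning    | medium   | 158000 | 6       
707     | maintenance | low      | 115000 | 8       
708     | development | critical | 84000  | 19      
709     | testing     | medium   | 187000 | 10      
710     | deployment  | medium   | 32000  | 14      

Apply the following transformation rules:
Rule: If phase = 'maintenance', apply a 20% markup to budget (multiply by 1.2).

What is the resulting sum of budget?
974800.0

Step 1: Records with phase = 'maintenance' have total budget = 254000
Step 2: Apply multiplier: 254000 × 1.2 = 304800.0
Step 3: Other records total: 670000
Step 4: Final sum = 304800.0 + 670000 = 974800.0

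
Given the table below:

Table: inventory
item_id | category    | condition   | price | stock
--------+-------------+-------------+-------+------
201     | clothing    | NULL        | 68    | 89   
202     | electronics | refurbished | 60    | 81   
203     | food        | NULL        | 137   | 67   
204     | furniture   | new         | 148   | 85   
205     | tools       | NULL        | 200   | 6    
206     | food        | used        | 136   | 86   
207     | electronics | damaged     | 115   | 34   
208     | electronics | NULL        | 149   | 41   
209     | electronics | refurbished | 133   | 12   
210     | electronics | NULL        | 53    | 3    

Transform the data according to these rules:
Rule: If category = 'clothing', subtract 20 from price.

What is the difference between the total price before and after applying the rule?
20

Step 1: Original sum of price = 1199
Step 2: 1 records have category = 'clothing'
Step 3: Each affected record changes by -20
Step 4: Total change = 1 × -20 = -20
Step 5: New sum = 1199 + -20 = 1179
Step 6: Difference = |1179 - 1199| = 20
        (Sum decreased by 20)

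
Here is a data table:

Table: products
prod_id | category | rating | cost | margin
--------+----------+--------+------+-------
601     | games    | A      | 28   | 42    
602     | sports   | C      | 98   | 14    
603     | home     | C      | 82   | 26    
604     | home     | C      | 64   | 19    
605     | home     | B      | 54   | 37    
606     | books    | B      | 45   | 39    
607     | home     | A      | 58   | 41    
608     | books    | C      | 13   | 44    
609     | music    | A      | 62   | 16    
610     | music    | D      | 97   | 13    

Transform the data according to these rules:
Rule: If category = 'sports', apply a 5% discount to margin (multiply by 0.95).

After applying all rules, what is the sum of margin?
290.3

Step 1: Records with category = 'sports' have total margin = 14
Step 2: Apply multiplier: 14 × 0.95 = 13.3
Step 3: Other records total: 277
Step 4: Final sum = 13.3 + 277 = 290.3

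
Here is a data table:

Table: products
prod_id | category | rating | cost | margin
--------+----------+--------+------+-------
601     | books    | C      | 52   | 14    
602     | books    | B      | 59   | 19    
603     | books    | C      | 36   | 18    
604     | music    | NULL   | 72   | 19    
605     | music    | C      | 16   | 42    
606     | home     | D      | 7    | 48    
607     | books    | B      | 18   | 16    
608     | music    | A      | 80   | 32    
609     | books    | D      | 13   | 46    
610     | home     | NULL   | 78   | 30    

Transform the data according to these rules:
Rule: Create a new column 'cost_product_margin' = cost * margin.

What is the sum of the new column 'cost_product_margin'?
10659

Step 1: For each record, compute cost * margin
Example calculations:
  52 * 14 = 728
  59 * 19 = 1121
  36 * 18 = 648
  ...
Step 2: Sum all derived values
Step 3: Total = 10659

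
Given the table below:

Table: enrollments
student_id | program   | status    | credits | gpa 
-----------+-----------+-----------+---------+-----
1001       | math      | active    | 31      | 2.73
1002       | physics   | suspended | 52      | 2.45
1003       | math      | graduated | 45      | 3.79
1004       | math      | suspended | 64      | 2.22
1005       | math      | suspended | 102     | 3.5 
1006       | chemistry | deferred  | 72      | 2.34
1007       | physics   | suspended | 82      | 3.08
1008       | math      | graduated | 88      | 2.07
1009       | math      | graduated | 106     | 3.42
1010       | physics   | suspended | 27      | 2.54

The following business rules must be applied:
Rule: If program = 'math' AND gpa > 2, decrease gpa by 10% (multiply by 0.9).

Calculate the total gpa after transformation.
26.37

Step 1: Find records where program = 'math' AND gpa > 2
Step 2: 6 records match, summing to 17.73
Step 3: After multiplier: 17.73 × 0.9 = 15.96
Step 4: Unaffected records sum: 10.41
Step 5: Final sum = 15.96 + 10.41 = 26.37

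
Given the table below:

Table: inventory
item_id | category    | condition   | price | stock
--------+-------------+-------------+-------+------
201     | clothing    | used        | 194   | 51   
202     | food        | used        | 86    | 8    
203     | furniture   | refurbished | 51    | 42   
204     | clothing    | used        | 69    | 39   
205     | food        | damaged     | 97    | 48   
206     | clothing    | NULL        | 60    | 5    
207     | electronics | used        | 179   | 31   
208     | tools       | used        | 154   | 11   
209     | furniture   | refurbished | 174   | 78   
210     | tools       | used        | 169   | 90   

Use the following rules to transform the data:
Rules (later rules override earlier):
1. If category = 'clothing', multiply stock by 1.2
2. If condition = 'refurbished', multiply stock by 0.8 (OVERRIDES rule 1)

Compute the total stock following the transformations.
398.0

Step 1: Rule 2 takes priority for records with condition = 'refurbished'
  - 2 records: 120 × 0.8 = 96.0
Step 2: Rule 1 applies to remaining records with category = 'clothing'
  - 3 records: 95 × 1.2 = 114.0
Step 3: Other records unchanged: 188
Step 4: Final sum = 96.0 + 114.0 + 188 = 398.0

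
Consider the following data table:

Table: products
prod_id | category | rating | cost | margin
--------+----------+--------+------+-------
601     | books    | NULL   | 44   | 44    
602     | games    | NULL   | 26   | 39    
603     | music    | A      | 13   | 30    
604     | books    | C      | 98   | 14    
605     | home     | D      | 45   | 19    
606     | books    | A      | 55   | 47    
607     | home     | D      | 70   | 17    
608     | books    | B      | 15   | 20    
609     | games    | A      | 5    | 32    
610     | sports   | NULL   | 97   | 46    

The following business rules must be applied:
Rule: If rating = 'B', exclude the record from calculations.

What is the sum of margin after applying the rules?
288

Step 1: Identify records where rating = 'B'
Step 2: The excluded records sum to 20
Step 3: Original total margin = 308
Step 4: Remaining total = 308 - 20 = 288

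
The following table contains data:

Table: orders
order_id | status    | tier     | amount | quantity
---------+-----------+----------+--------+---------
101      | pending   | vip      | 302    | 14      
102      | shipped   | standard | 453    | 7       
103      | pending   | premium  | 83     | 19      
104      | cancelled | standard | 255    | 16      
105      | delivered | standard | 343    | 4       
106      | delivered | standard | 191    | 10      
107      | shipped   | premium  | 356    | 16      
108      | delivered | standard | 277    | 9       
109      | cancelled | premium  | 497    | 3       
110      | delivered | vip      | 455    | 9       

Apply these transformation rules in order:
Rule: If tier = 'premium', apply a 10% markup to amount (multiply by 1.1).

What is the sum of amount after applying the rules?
3305.6

Step 1: Records with tier = 'premium' have total amount = 936
Step 2: Apply multiplier: 936 × 1.1 = 1029.6
Step 3: Other records total: 2276
Step 4: Final sum = 1029.6 + 2276 = 3305.6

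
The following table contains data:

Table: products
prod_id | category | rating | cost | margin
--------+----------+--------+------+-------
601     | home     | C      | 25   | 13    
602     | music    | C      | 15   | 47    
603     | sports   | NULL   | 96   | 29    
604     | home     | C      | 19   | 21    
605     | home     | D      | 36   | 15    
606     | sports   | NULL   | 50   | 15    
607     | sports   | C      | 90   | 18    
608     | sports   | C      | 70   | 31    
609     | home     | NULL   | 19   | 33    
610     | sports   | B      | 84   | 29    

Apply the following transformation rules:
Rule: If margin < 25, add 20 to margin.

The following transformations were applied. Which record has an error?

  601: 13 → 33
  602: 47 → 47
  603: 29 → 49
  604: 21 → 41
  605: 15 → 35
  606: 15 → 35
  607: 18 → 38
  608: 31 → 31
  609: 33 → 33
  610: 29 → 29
Record 603 has an error. The correct transformed value should be 29, not 49.

Step 1: Check each record against the rule
Step 2: Record 603 has margin = 29
Step 3: Since 29 >= 25, the bonus should not have been applied
Step 4: Correct value = 29, but claimed value = 49
Conclusion: Record 603 has the error.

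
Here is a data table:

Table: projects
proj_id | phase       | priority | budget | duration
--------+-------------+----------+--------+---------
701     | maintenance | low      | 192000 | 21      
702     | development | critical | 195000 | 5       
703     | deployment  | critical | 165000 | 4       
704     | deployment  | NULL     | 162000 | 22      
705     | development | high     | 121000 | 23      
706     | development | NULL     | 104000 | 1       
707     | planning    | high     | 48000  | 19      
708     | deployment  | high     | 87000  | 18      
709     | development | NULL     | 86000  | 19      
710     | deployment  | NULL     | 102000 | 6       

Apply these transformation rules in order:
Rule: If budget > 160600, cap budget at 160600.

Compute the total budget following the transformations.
1190400

Step 1: 4 records have budget > 160600
Step 2: These records originally summed to 714000
Step 3: After capping: 4 × 160600 = 642400
Step 4: Unaffected records sum: 548000
Step 5: Final sum = 642400 + 548000 = 1190400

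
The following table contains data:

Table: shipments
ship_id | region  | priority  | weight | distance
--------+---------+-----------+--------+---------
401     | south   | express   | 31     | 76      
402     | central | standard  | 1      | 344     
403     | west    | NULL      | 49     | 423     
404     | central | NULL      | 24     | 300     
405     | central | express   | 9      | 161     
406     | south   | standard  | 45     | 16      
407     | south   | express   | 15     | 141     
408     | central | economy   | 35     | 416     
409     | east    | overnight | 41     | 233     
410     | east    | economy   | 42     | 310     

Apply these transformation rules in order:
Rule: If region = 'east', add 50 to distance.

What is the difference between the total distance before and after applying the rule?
100

Step 1: Original sum of distance = 2420
Step 2: 2 records have region = 'east'
Step 3: Each affected record changes by 50
Step 4: Total change = 2 × 50 = 100
Step 5: New sum = 2420 + 100 = 2520
Step 6: Difference = |2520 - 2420| = 100
        (Sum increased by 100)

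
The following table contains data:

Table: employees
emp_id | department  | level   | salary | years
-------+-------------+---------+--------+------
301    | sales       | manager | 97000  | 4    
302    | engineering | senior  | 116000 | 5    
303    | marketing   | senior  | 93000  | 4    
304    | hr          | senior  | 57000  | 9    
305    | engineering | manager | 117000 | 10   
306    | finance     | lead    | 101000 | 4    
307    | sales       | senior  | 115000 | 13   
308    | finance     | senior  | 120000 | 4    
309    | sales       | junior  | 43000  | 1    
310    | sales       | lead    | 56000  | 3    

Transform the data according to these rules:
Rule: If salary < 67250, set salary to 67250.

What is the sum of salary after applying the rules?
960750

Step 1: 3 records have salary < 67250
Step 2: These records originally summed to 156000
Step 3: After setting to minimum: 3 × 67250 = 201750
Step 4: Unaffected records sum: 759000
Step 5: Final sum = 201750 + 759000 = 960750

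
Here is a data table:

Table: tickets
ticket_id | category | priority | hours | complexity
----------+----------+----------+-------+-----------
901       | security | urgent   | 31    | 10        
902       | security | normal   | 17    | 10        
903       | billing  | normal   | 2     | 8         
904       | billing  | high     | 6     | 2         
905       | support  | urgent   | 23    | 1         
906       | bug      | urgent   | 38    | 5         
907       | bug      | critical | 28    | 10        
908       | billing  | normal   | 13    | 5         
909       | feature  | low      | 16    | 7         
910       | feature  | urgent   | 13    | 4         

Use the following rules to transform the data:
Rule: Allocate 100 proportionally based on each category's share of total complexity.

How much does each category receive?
billing: 24.19, bug: 24.19, feature: 17.74, security: 32.26, support: 1.61

Step 1: Calculate total complexity = 62
Step 2: Calculate each category's proportion:
  billing: 15/62 = 24.19% → 24.19
  bug: 15/62 = 24.19% → 24.19
  feature: 11/62 = 17.74% → 17.74
  security: 20/62 = 32.26% → 32.26
  support: 1/62 = 1.61% → 1.61
Step 3: Verify: sum of allocations ≈ 100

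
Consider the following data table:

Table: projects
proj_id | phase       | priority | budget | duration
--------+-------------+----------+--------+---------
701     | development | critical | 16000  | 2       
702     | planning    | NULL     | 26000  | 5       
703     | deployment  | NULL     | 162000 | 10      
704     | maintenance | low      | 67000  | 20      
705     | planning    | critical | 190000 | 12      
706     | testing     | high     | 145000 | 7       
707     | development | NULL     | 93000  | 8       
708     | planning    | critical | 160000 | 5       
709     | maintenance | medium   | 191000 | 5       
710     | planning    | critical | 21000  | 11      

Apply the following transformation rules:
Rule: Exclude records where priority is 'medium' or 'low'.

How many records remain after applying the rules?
8

Step 1: Count records to exclude
  - 1 (medium) + 1 (low) = 2 records
Step 2: Total records: 10
Step 3: Remaining = 10 - 2 = 8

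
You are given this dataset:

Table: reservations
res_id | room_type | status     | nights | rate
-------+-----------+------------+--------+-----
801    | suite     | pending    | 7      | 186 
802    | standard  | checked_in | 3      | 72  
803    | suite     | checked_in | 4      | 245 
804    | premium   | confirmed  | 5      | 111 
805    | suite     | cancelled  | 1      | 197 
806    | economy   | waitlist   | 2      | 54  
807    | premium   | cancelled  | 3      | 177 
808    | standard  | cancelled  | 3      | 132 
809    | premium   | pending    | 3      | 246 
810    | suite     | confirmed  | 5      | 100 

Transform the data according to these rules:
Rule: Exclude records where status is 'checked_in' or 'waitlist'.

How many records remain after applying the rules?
7

Step 1: Count records to exclude
  - 2 (checked_in) + 1 (waitlist) = 3 records
Step 2: Total records: 10
Step 3: Remaining = 10 - 3 = 7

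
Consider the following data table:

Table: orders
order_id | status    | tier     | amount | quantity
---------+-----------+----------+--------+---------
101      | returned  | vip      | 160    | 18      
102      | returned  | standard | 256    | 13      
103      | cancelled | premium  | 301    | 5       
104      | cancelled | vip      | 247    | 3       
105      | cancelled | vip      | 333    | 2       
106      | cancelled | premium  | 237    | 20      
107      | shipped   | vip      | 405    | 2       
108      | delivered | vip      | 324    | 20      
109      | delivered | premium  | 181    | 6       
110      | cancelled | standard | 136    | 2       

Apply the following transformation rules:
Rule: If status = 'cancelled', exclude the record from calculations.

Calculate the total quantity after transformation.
59

Step 1: Identify records where status = 'cancelled'
Step 2: The excluded records sum to 32
Step 3: Original total quantity = 91
Step 4: Remaining total = 91 - 32 = 59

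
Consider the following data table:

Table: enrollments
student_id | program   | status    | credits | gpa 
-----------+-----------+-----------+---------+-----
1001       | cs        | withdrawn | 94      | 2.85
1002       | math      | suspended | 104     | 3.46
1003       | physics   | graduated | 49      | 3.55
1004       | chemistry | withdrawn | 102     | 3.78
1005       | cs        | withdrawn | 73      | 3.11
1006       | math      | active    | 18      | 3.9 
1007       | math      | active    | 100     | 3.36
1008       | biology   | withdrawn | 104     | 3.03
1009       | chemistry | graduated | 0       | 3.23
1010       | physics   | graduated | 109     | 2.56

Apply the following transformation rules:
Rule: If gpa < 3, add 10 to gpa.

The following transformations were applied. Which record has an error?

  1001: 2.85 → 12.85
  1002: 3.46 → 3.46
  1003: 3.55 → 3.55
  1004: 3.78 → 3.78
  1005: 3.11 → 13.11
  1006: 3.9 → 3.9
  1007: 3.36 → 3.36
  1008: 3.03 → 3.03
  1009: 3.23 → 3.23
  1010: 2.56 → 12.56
Record 1005 has an error. The correct transformed value should be 3.11, not 13.11.

Step 1: Check each record against the rule
Step 2: Record 1005 has gpa = 3.11
Step 3: Since 3.11 >= 3, the bonus should not have been applied
Step 4: Correct value = 3.11, but claimed value = 13.11
Conclusion: Record 1005 has the error.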